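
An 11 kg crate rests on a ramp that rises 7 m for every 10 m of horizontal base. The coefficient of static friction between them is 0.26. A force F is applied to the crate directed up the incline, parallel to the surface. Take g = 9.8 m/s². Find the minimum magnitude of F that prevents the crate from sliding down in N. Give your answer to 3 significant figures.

38.9 N

The normal force is N = mg cos 34.99° = 88.313 N. With F at its minimum the crate is on the verge of sliding down, so static friction is at its maximum μ_s N = 0.26 × 88.313 = 22.961 N and acts up the slope.
Equilibrium along the incline: F + μ_s N = mg sin 34.99°, so F = 61.819 − 22.961 = 38.858 N.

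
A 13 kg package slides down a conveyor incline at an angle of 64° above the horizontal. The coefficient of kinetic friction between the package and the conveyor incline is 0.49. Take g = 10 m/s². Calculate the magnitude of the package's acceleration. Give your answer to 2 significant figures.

Resolving the weight along the incline: the component pulling the package down the slope is mg sin 64° = 13 × 10 × 0.8988 = 116.844 N, and the normal force is N = mg cos 64° = 13 × 10 × 0.4384 = 56.992 N.
Kinetic friction acts up the slope with magnitude f = μN = 0.49 × 56.992 = 27.926 N.
Net force along the incline is 116.844 − 27.926 = 88.918 N, so a = 88.918 / 13 = 6.8398 m/s².

6.8 m/s²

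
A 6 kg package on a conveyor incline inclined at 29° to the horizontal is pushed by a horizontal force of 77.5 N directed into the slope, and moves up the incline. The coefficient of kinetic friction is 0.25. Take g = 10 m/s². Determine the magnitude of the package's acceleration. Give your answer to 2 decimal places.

2.70 m/s²

The horizontal push has components F cos 29° = 77.5 × 0.8746 = 67.782 N up the incline and F sin 29° = 77.5 × 0.4848 = 37.572 N pressing into the surface.
The normal force is therefore N = mg cos 29° + F sin 29° = 52.476 + 37.572 = 90.048 N, and kinetic friction down the slope is μN = 0.25 × 90.048 = 22.512 N.
Along the incline: F cos 29° − mg sin 29° − μN = ma, so 67.782 − 29.088 − 22.512 = 6 a, giving a = 2.6970 m/s².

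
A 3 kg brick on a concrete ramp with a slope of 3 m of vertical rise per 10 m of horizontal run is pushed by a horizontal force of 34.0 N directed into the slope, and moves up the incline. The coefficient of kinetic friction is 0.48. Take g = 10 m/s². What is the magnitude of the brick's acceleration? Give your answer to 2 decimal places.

The horizontal push has components F cos 16.70° = 34.0 × 0.9578 = 32.565 N up the incline and F sin 16.70° = 34.0 × 0.2873 = 9.768 N pressing into the surface.
The normal force is therefore N = mg cos 16.70° + F sin 16.70° = 28.734 + 9.768 = 38.502 N, and kinetic friction down the slope is μN = 0.48 × 38.502 = 18.481 N.
Along the incline: F cos 16.70° − mg sin 16.70° − μN = ma, so 32.565 − 8.619 − 18.481 = 3 a, giving a = 1.8217 m/s².

1.82 m/s²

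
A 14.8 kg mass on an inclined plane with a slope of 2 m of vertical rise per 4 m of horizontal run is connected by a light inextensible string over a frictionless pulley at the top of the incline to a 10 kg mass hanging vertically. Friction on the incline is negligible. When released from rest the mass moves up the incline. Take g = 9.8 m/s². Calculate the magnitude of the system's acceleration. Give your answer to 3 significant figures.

For the mass on the incline: the weight component along the slope is m₁g sin 26.57° = 14.8 × 9.8 × 0.4472 = 64.862 N and the normal force is N = m₁g cos 26.57° = 129.728 N.
Newton's second law for the mass (up-slope positive): T − 64.862 = 14.8 a. For the hanging mass (downward positive): 10 × 9.8 − T = 10 a.
Adding the two equations eliminates T: 33.138 = 24.8 a, so a = 1.3362 m/s².

1.34 m/s²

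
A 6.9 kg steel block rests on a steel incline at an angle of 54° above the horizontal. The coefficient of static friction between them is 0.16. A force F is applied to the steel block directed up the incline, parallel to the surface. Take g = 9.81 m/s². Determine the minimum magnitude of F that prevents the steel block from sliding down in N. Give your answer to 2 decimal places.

48.40 N

The normal force is N = mg cos 54° = 39.787 N. With F at its minimum the steel block is on the verge of sliding down, so static friction is at its maximum μ_s N = 0.16 × 39.787 = 6.366 N and acts up the slope.
Equilibrium along the incline: F + μ_s N = mg sin 54°, so F = 54.762 − 6.366 = 48.396 N.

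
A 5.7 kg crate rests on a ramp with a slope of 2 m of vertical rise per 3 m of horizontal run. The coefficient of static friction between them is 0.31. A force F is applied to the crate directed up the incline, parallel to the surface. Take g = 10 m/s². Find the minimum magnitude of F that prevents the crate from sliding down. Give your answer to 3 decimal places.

The normal force is N = mg cos 33.69° = 47.427 N. With F at its minimum the crate is on the verge of sliding down, so static friction is at its maximum μ_s N = 0.31 × 47.427 = 14.702 N and acts up the slope.
Equilibrium along the incline: F + μ_s N = mg sin 33.69°, so F = 31.618 − 14.702 = 16.916 N.

16.916 N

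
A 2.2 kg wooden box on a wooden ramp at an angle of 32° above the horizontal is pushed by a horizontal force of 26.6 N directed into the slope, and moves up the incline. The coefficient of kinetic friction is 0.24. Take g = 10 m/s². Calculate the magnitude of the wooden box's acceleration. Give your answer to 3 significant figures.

1.38 m/s²

The horizontal push has components F cos 32° = 26.6 × 0.8480 = 22.557 N up the incline and F sin 32° = 26.6 × 0.5299 = 14.095 N pressing into the surface.
The normal force is therefore N = mg cos 32° + F sin 32° = 18.656 + 14.095 = 32.751 N, and kinetic friction down the slope is μN = 0.24 × 32.751 = 7.860 N.
Along the incline: F cos 32° − mg sin 32° − μN = ma, so 22.557 − 11.658 − 7.860 = 2.2 a, giving a = 1.3814 m/s².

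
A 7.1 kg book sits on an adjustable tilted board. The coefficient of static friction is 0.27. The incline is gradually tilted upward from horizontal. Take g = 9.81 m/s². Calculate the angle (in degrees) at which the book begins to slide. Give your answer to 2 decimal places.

15.11°

At the threshold of sliding, static friction is at its maximum μ_s N and exactly balances the weight component along the incline: mg sin θ = μ_s mg cos θ.
Hence tan θ = μ_s = 0.27, so θ = arctan(0.27) = 15.1096°.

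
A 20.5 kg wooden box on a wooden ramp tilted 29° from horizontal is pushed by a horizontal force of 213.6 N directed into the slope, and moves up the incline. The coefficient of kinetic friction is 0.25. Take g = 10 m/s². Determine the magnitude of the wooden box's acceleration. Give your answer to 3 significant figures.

0.816 m/s²

The horizontal push has components F cos 29° = 213.6 × 0.8746 = 186.815 N up the incline and F sin 29° = 213.6 × 0.4848 = 103.553 N pressing into the surface.
The normal force is therefore N = mg cos 29° + F sin 29° = 179.293 + 103.553 = 282.846 N, and kinetic friction down the slope is μN = 0.25 × 282.846 = 70.712 N.
Along the incline: F cos 29° − mg sin 29° − μN = ma, so 186.815 − 99.384 − 70.712 = 20.5 a, giving a = 0.8156 m/s².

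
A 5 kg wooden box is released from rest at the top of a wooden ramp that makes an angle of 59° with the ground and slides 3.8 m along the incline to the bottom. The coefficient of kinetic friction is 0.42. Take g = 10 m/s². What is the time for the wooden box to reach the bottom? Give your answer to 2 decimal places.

1.09 s

The weight component along the incline is mg sin 59° = 42.858 N and the normal force is N = mg cos 59° = 25.752 N.
Friction up the slope is f = μN = 0.42 × 25.752 = 10.816 N, so the net downslope force is 42.858 − 10.816 = 32.042 N and a = 32.042 / 5 = 6.4084 m/s².
Starting from rest, L = ½at², so t = √(2L/a) = √(2 × 3.8 / 6.4084) = 1.0890 s.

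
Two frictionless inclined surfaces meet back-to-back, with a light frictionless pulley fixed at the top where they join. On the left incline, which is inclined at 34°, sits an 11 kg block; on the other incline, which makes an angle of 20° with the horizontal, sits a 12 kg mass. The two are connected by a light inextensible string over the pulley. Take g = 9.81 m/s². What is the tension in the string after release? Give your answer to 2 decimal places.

Resolve each weight along its own incline: the 11 kg mass has component 11 × 9.81 × sin 34° = 60.343 N down its slope, and the 12 kg mass has 12 × 9.81 × sin 20° = 40.263 N down its slope.
The 11 kg side's 60.343 N exceeds the other side's 40.263 N, so that mass slides down and the 12 kg mass slides up. Taking that direction as positive, Newton's second law for the whole system gives 60.343 − 40.263 = (11 + 12) a, so a = 20.080 / 23 = 0.8730 m/s².
For the 12 kg mass (up-slope positive): T − 40.263 = 12 × 0.8730, so T = 50.739 N.

50.74 N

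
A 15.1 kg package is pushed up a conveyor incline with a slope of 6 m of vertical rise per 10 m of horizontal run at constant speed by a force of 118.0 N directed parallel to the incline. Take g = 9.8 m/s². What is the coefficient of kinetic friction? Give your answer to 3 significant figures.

At constant speed ΣF = 0 along the incline. The applied 118.0 N acts up the slope; the weight component mg sin 30.96° = 76.135 N and kinetic friction μN both act down the slope.
So 118.0 = 76.135 + μ × 126.892, giving μ = (118.0 − 76.135) / 126.892 = 0.3299.

0.330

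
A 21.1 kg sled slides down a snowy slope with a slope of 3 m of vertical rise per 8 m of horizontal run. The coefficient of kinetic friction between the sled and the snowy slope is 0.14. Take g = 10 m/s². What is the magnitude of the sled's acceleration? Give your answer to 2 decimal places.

2.20 m/s²

Resolving the weight along the incline: the component pulling the sled down the slope is mg sin 20.56° = 21.1 × 10 × 0.3511 = 74.082 N, and the normal force is N = mg cos 20.56° = 21.1 × 10 × 0.9363 = 197.559 N.
Kinetic friction acts up the slope with magnitude f = μN = 0.14 × 197.559 = 27.658 N.
Net force along the incline is 74.082 − 27.658 = 46.424 N, so a = 46.424 / 21.1 = 2.2002 m/s².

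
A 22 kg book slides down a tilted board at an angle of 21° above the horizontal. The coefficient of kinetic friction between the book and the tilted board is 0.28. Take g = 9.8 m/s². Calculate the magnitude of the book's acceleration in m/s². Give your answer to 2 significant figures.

0.95 m/s²

Resolving the weight along the incline: the component pulling the book down the slope is mg sin 21° = 22 × 9.8 × 0.3584 = 77.271 N, and the normal force is N = mg cos 21° = 22 × 9.8 × 0.9336 = 201.284 N.
Kinetic friction acts up the slope with magnitude f = μN = 0.28 × 201.284 = 56.360 N.
Net force along the incline is 77.271 − 56.360 = 20.911 N, so a = 20.911 / 22 = 0.9505 m/s².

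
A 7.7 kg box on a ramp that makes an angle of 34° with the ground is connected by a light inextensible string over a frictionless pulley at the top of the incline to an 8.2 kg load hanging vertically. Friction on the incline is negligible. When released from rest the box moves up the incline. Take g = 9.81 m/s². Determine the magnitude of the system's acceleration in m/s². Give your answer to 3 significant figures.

For the box on the incline: the weight component along the slope is m₁g sin 34° = 7.7 × 9.81 × 0.5592 = 42.240 N and the normal force is N = m₁g cos 34° = 62.623 N.
Newton's second law for the box (up-slope positive): T − 42.240 = 7.7 a. For the hanging load (downward positive): 8.2 × 9.81 − T = 8.2 a.
Adding the two equations eliminates T: 38.202 = 15.9 a, so a = 2.4026 m/s².

2.40 m/s²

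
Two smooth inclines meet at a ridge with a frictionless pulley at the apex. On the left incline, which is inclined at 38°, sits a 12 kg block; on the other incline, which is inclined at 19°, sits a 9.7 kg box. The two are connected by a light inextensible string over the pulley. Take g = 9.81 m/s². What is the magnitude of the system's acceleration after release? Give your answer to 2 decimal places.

Resolve each weight along its own incline: the 12 kg mass has component 12 × 9.81 × sin 38° = 72.476 N down its slope, and the 9.7 kg mass has 9.7 × 9.81 × sin 19° = 30.980 N down its slope.
The 12 kg side's 72.476 N exceeds the other side's 30.980 N, so that mass slides down and the 9.7 kg mass slides up. Taking that direction as positive, Newton's second law for the whole system gives 72.476 − 30.980 = (12 + 9.7) a, so a = 41.496 / 21.7 = 1.9123 m/s².

1.91 m/s²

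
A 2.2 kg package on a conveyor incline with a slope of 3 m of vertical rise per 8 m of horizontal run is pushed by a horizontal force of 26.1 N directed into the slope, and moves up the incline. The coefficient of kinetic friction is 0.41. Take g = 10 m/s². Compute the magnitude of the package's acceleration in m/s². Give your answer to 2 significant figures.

The horizontal push has components F cos 20.56° = 26.1 × 0.9363 = 24.437 N up the incline and F sin 20.56° = 26.1 × 0.3511 = 9.164 N pressing into the surface.
The normal force is therefore N = mg cos 20.56° + F sin 20.56° = 20.599 + 9.164 = 29.763 N, and kinetic friction down the slope is μN = 0.41 × 29.763 = 12.203 N.
Along the incline: F cos 20.56° − mg sin 20.56° − μN = ma, so 24.437 − 7.724 − 12.203 = 2.2 a, giving a = 2.0500 m/s².

2.1 m/s²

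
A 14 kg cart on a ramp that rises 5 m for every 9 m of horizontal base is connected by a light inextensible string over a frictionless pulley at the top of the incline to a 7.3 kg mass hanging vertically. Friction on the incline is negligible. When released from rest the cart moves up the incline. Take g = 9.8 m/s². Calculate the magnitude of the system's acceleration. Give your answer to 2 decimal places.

0.23 m/s²

For the cart on the incline: the weight component along the slope is m₁g sin 29.05° = 14 × 9.8 × 0.4856 = 66.624 N and the normal force is N = m₁g cos 29.05° = 119.934 N.
Newton's second law for the cart (up-slope positive): T − 66.624 = 14 a. For the hanging mass (downward positive): 7.3 × 9.8 − T = 7.3 a.
Adding the two equations eliminates T: 4.916 = 21.3 a, so a = 0.2308 m/s².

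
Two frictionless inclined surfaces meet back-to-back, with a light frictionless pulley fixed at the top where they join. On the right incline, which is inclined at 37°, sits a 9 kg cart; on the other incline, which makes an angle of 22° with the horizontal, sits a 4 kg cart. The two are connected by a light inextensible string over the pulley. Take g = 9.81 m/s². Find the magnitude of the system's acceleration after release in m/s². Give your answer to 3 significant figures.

Resolve each weight along its own incline: the 9 kg mass has component 9 × 9.81 × sin 37° = 53.134 N down its slope, and the 4 kg mass has 4 × 9.81 × sin 22° = 14.700 N down its slope.
The 9 kg side's 53.134 N exceeds the other side's 14.700 N, so that mass slides down and the 4 kg mass slides up. Taking that direction as positive, Newton's second law for the whole system gives 53.134 − 14.700 = (9 + 4) a, so a = 38.434 / 13 = 2.9565 m/s².

2.96 m/s²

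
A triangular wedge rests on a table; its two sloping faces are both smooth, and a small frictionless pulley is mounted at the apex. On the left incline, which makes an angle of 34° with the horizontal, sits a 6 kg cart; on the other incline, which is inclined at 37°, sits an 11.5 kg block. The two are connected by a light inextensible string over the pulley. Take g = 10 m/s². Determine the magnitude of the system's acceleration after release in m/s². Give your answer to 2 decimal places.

2.04 m/s²

Resolve each weight along its own incline: the 6 kg mass has component 6 × 10 × sin 34° = 33.552 N down its slope, and the 11.5 kg mass has 11.5 × 10 × sin 37° = 69.209 N down its slope.
The 11.5 kg side's 69.209 N exceeds the other side's 33.552 N, so that mass slides down and the 6 kg mass slides up. Taking that direction as positive, Newton's second law for the whole system gives 69.209 − 33.552 = (6 + 11.5) a, so a = 35.657 / 17.5 = 2.0375 m/s².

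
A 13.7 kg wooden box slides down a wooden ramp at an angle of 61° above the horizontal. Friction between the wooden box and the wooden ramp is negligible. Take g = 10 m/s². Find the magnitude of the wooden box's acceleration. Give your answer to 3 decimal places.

Resolving the weight along the incline: the component pulling the wooden box down the slope is mg sin 61° = 13.7 × 10 × 0.8746 = 119.820 N, and the normal force is N = mg cos 61° = 13.7 × 10 × 0.4848 = 66.418 N.
With no friction the net force along the incline is 119.820 N, so a = g sin 61° = 119.820 / 13.7 = 8.7460 m/s².

8.746 m/s²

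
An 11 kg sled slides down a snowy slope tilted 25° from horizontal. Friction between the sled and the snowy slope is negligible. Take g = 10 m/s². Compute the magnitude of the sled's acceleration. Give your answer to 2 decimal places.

4.23 m/s²

Resolving the weight along the incline: the component pulling the sled down the slope is mg sin 25° = 11 × 10 × 0.4226 = 46.486 N, and the normal force is N = mg cos 25° = 11 × 10 × 0.9063 = 99.693 N.
With no friction the net force along the incline is 46.486 N, so a = g sin 25° = 46.486 / 11 = 4.2260 m/s².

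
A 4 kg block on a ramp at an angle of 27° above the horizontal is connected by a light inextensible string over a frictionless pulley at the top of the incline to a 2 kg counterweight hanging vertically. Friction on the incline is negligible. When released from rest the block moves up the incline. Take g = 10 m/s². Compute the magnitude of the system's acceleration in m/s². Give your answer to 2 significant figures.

0.31 m/s²

For the block on the incline: the weight component along the slope is m₁g sin 27° = 4 × 10 × 0.4540 = 18.160 N and the normal force is N = m₁g cos 27° = 35.640 N.
Newton's second law for the block (up-slope positive): T − 18.160 = 4 a. For the hanging counterweight (downward positive): 2 × 10 − T = 2 a.
Adding the two equations eliminates T: 1.840 = 6 a, so a = 0.3067 m/s².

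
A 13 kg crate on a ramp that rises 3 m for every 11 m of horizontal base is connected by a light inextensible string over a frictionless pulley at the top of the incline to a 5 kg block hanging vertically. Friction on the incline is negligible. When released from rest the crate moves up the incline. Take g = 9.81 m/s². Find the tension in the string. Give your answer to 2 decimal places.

For the crate on the incline: the weight component along the slope is m₁g sin 15.26° = 13 × 9.81 × 0.2631 = 33.553 N and the normal force is N = m₁g cos 15.26° = 123.036 N.
Newton's second law for the crate (up-slope positive): T − 33.553 = 13 a. For the hanging block (downward positive): 5 × 9.81 − T = 5 a.
Adding the two equations eliminates T: 15.497 = 18 a, so a = 0.8609 m/s².
Then from the hanging block's equation, T = 5 × (9.81 − 0.8609) = 44.746 N.

44.75 N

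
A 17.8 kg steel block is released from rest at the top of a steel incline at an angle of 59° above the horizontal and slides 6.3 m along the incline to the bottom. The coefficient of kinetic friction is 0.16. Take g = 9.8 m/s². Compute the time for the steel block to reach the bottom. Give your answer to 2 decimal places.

The weight component along the incline is mg sin 59° = 149.524 N and the normal force is N = mg cos 59° = 89.843 N.
Friction up the slope is f = μN = 0.16 × 89.843 = 14.375 N, so the net downslope force is 149.524 − 14.375 = 135.149 N and a = 135.149 / 17.8 = 7.5926 m/s².
Starting from rest, L = ½at², so t = √(2L/a) = √(2 × 6.3 / 7.5926) = 1.2882 s.

1.29 s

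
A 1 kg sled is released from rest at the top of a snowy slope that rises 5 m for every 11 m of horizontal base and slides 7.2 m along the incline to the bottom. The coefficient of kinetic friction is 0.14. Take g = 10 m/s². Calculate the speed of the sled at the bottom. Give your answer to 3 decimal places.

The weight component along the incline is mg sin 24.44° = 4.138 N and the normal force is N = mg cos 24.44° = 9.104 N.
Friction up the slope is f = μN = 0.14 × 9.104 = 1.275 N, so the net downslope force is 4.138 − 1.275 = 2.863 N and a = 2.863 / 1 = 2.8630 m/s².
Starting from rest over a distance of 7.2 m, v² = 2aL = 2 × 2.8630 × 7.2 = 41.2272, so v = 6.4208 m/s.

6.421 m/s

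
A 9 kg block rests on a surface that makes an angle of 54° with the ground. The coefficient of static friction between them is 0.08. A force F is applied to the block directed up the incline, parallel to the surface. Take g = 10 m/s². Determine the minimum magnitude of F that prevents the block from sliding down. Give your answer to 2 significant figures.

69 N

The normal force is N = mg cos 54° = 52.901 N. With F at its minimum the block is on the verge of sliding down, so static friction is at its maximum μ_s N = 0.08 × 52.901 = 4.232 N and acts up the slope.
Equilibrium along the incline: F + μ_s N = mg sin 54°, so F = 72.812 − 4.232 = 68.580 N.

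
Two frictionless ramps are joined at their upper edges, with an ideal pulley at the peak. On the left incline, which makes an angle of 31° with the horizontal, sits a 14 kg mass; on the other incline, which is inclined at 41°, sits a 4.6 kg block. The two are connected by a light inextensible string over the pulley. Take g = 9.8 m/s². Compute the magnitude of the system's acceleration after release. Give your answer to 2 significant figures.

2.2 m/s²

Resolve each weight along its own incline: the 14 kg mass has component 14 × 9.8 × sin 31° = 70.663 N down its slope, and the 4.6 kg mass has 4.6 × 9.8 × sin 41° = 29.575 N down its slope.
The 14 kg side's 70.663 N exceeds the other side's 29.575 N, so that mass slides down and the 4.6 kg mass slides up. Taking that direction as positive, Newton's second law for the whole system gives 70.663 − 29.575 = (14 + 4.6) a, so a = 41.088 / 18.6 = 2.2090 m/s².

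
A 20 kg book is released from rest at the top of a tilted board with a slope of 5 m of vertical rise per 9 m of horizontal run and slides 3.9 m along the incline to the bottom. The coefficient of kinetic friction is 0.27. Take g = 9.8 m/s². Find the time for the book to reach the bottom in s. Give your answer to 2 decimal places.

1.79 s

The weight component along the incline is mg sin 29.05° = 95.186 N and the normal force is N = mg cos 29.05° = 171.335 N.
Friction up the slope is f = μN = 0.27 × 171.335 = 46.260 N, so the net downslope force is 95.186 − 46.260 = 48.926 N and a = 48.926 / 20 = 2.4463 m/s².
Starting from rest, L = ½at², so t = √(2L/a) = √(2 × 3.9 / 2.4463) = 1.7856 s.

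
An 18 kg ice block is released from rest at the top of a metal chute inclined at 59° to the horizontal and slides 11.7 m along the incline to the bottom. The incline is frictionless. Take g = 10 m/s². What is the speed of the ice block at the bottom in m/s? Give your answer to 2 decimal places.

The weight component along the incline is mg sin 59° = 154.290 N and the normal force is N = mg cos 59° = 92.707 N.
With no friction, a = g sin 59° = 8.5717 m/s².
Starting from rest over a distance of 11.7 m, v² = 2aL = 2 × 8.5717 × 11.7 = 200.5778, so v = 14.1625 m/s.

14.16 m/s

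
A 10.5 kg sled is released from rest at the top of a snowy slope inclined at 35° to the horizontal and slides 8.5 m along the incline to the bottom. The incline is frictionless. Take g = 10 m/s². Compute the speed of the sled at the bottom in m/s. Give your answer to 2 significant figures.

9.9 m/s

The weight component along the incline is mg sin 35° = 60.226 N and the normal force is N = mg cos 35° = 86.011 N.
With no friction, a = g sin 35° = 5.7358 m/s².
Starting from rest over a distance of 8.5 m, v² = 2aL = 2 × 5.7358 × 8.5 = 97.5086, so v = 9.8746 m/s.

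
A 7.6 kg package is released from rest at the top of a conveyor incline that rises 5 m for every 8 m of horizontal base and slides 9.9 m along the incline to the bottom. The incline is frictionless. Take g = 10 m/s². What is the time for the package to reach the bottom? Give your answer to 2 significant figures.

The weight component along the incline is mg sin 32.01° = 40.280 N and the normal force is N = mg cos 32.01° = 64.448 N.
With no friction, a = g sin 32.01° = 5.3000 m/s².
Starting from rest, L = ½at², so t = √(2L/a) = √(2 × 9.9 / 5.3000) = 1.9328 s.

1.9 s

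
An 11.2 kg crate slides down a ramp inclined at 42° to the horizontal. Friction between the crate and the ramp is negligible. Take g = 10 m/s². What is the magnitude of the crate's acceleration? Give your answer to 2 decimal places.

6.69 m/s²

Resolving the weight along the incline: the component pulling the crate down the slope is mg sin 42° = 11.2 × 10 × 0.6691 = 74.939 N, and the normal force is N = mg cos 42° = 11.2 × 10 × 0.7431 = 83.227 N.
With no friction the net force along the incline is 74.939 N, so a = g sin 42° = 74.939 / 11.2 = 6.6910 m/s².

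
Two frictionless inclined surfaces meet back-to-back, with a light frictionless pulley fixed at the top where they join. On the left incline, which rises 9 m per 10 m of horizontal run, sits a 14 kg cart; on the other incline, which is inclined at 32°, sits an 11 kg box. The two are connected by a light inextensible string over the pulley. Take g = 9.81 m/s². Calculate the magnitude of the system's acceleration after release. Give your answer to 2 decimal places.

Resolve each weight along its own incline: the 14 kg mass has component 14 × 9.81 × sin 41.99° = 91.876 N down its slope, and the 11 kg mass has 11 × 9.81 × sin 32° = 57.184 N down its slope.
The 14 kg side's 91.876 N exceeds the other side's 57.184 N, so that mass slides down and the 11 kg mass slides up. Taking that direction as positive, Newton's second law for the whole system gives 91.876 − 57.184 = (14 + 11) a, so a = 34.692 / 25 = 1.3877 m/s².

1.39 m/s²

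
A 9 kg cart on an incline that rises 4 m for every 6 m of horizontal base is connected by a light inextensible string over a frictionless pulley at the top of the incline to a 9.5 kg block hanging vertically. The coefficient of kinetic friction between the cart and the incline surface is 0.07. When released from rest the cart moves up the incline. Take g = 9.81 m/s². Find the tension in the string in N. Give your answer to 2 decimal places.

For the cart on the incline: the weight component along the slope is m₁g sin 33.69° = 9 × 9.81 × 0.5547 = 48.974 N and the normal force is N = m₁g cos 33.69° = 73.462 N.
Kinetic friction opposes the cart's motion up the incline: f = μN = 0.07 × 73.462 = 5.142 N acting down the slope.
Newton's second law for the cart (up-slope positive): T − 48.974 − 5.142 = 9 a. For the hanging block (downward positive): 9.5 × 9.81 − T = 9.5 a.
Adding the two equations eliminates T: 39.079 = 18.5 a, so a = 2.1124 m/s².
Then from the hanging block's equation, T = 9.5 × (9.81 − 2.1124) = 73.127 N.

73.13 N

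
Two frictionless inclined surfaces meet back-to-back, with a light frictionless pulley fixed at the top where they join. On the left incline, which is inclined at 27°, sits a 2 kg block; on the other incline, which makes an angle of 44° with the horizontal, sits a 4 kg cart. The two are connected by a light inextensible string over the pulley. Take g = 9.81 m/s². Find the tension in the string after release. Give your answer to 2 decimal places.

Resolve each weight along its own incline: the 2 kg mass has component 2 × 9.81 × sin 27° = 8.907 N down its slope, and the 4 kg mass has 4 × 9.81 × sin 44° = 27.258 N down its slope.
The 4 kg side's 27.258 N exceeds the other side's 8.907 N, so that mass slides down and the 2 kg mass slides up. Taking that direction as positive, Newton's second law for the whole system gives 27.258 − 8.907 = (2 + 4) a, so a = 18.351 / 6 = 3.0585 m/s².
For the 2 kg mass (up-slope positive): T − 8.907 = 2 × 3.0585, so T = 15.024 N.

15.02 N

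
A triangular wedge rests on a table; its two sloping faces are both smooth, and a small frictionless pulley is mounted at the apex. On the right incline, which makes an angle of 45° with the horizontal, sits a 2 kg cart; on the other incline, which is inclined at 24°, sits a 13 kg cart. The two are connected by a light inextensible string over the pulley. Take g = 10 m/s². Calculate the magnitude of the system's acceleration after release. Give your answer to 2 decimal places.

Resolve each weight along its own incline: the 2 kg mass has component 2 × 10 × sin 45° = 14.142 N down its slope, and the 13 kg mass has 13 × 10 × sin 24° = 52.876 N down its slope.
The 13 kg side's 52.876 N exceeds the other side's 14.142 N, so that mass slides down and the 2 kg mass slides up. Taking that direction as positive, Newton's second law for the whole system gives 52.876 − 14.142 = (2 + 13) a, so a = 38.734 / 15 = 2.5823 m/s².

2.58 m/s²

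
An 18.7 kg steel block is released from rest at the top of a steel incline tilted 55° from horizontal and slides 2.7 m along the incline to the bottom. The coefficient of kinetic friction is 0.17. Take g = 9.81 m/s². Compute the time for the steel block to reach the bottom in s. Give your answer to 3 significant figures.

The weight component along the incline is mg sin 55° = 150.271 N and the normal force is N = mg cos 55° = 105.221 N.
Friction up the slope is f = μN = 0.17 × 105.221 = 17.888 N, so the net downslope force is 150.271 − 17.888 = 132.383 N and a = 132.383 / 18.7 = 7.0793 m/s².
Starting from rest, L = ½at², so t = √(2L/a) = √(2 × 2.7 / 7.0793) = 0.8734 s.

0.873 s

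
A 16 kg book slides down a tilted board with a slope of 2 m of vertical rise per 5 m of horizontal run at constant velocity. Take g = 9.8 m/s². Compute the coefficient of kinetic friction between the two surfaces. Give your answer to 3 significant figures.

0.400

At constant velocity the net force along the incline is zero: mg sin 21.80° = μ mg cos 21.80°.
So μ = tan 21.80° = 0.3714 / 0.9285 = 0.4000.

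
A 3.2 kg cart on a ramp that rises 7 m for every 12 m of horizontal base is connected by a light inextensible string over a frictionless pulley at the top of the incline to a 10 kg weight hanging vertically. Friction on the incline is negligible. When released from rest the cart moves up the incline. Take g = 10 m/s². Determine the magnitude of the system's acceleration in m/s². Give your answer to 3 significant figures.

For the cart on the incline: the weight component along the slope is m₁g sin 30.26° = 3.2 × 10 × 0.5039 = 16.125 N and the normal force is N = m₁g cos 30.26° = 27.641 N.
Newton's second law for the cart (up-slope positive): T − 16.125 = 3.2 a. For the hanging weight (downward positive): 10 × 10 − T = 10 a.
Adding the two equations eliminates T: 83.875 = 13.2 a, so a = 6.3542 m/s².

6.35 m/s²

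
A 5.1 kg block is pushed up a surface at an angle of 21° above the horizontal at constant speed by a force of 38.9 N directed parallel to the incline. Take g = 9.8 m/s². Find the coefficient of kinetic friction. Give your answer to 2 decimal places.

At constant speed ΣF = 0 along the incline. The applied 38.9 N acts up the slope; the weight component mg sin 21° = 17.911 N and kinetic friction μN both act down the slope.
So 38.9 = 17.911 + μ × 46.660, giving μ = (38.9 − 17.911) / 46.660 = 0.4498.

0.45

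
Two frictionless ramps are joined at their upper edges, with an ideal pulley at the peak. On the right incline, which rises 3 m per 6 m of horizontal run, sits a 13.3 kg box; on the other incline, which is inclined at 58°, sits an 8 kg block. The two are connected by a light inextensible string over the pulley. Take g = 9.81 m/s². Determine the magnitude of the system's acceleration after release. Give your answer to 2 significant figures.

0.39 m/s²

Resolve each weight along its own incline: the 13.3 kg mass has component 13.3 × 9.81 × sin 26.57° = 58.349 N down its slope, and the 8 kg mass has 8 × 9.81 × sin 58° = 66.555 N down its slope.
The 8 kg side's 66.555 N exceeds the other side's 58.349 N, so that mass slides down and the 13.3 kg mass slides up. Taking that direction as positive, Newton's second law for the whole system gives 66.555 − 58.349 = (13.3 + 8) a, so a = 8.206 / 21.3 = 0.3853 m/s².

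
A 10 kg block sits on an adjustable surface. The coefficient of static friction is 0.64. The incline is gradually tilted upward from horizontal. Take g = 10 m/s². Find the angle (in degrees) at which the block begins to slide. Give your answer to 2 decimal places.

At the threshold of sliding, static friction is at its maximum μ_s N and exactly balances the weight component along the incline: mg sin θ = μ_s mg cos θ.
Hence tan θ = μ_s = 0.64, so θ = arctan(0.64) = 32.6192°.

32.62°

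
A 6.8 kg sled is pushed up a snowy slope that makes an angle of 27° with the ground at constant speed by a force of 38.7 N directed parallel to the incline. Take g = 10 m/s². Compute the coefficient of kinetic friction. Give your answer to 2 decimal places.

0.13

At constant speed ΣF = 0 along the incline. The applied 38.7 N acts up the slope; the weight component mg sin 27° = 30.871 N and kinetic friction μN both act down the slope.
So 38.7 = 30.871 + μ × 60.588, giving μ = (38.7 − 30.871) / 60.588 = 0.1292.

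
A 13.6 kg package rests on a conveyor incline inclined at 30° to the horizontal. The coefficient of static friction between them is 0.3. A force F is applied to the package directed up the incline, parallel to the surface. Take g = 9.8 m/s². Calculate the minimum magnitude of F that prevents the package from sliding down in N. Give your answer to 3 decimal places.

The normal force is N = mg cos 30° = 115.424 N. With F at its minimum the package is on the verge of sliding down, so static friction is at its maximum μ_s N = 0.3 × 115.424 = 34.627 N and acts up the slope.
Equilibrium along the incline: F + μ_s N = mg sin 30°, so F = 66.640 − 34.627 = 32.013 N.

32.013 N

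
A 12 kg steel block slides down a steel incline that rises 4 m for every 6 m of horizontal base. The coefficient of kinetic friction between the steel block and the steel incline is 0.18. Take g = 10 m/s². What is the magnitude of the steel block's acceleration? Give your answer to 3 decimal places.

4.049 m/s²

Resolving the weight along the incline: the component pulling the steel block down the slope is mg sin 33.69° = 12 × 10 × 0.5547 = 66.564 N, and the normal force is N = mg cos 33.69° = 12 × 10 × 0.8321 = 99.852 N.
Kinetic friction acts up the slope with magnitude f = μN = 0.18 × 99.852 = 17.973 N.
Net force along the incline is 66.564 − 17.973 = 48.591 N, so a = 48.591 / 12 = 4.0492 m/s².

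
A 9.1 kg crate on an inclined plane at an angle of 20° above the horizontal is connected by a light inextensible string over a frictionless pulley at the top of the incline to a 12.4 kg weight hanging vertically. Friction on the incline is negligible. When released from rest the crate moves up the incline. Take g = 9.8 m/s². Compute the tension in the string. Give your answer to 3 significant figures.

69.0 N

For the crate on the incline: the weight component along the slope is m₁g sin 20° = 9.1 × 9.8 × 0.3420 = 30.500 N and the normal force is N = m₁g cos 20° = 83.802 N.
Newton's second law for the crate (up-slope positive): T − 30.500 = 9.1 a. For the hanging weight (downward positive): 12.4 × 9.8 − T = 12.4 a.
Adding the two equations eliminates T: 91.020 = 21.5 a, so a = 4.2335 m/s².
Then from the hanging weight's equation, T = 12.4 × (9.8 − 4.2335) = 69.025 N.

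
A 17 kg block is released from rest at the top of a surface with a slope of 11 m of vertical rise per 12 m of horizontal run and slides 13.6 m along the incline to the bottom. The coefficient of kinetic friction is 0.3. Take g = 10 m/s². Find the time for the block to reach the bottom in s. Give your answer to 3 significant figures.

The weight component along the incline is mg sin 42.51° = 114.873 N and the normal force is N = mg cos 42.51° = 125.316 N.
Friction up the slope is f = μN = 0.3 × 125.316 = 37.595 N, so the net downslope force is 114.873 − 37.595 = 77.278 N and a = 77.278 / 17 = 4.5458 m/s².
Starting from rest, L = ½at², so t = √(2L/a) = √(2 × 13.6 / 4.5458) = 2.4461 s.

2.45 s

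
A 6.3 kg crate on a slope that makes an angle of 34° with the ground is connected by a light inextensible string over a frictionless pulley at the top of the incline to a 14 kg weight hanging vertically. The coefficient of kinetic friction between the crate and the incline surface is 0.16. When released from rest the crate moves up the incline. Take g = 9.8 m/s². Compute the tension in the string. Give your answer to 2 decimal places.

For the crate on the incline: the weight component along the slope is m₁g sin 34° = 6.3 × 9.8 × 0.5592 = 34.525 N and the normal force is N = m₁g cos 34° = 51.185 N.
Kinetic friction opposes the crate's motion up the incline: f = μN = 0.16 × 51.185 = 8.190 N acting down the slope.
Newton's second law for the crate (up-slope positive): T − 34.525 − 8.190 = 6.3 a. For the hanging weight (downward positive): 14 × 9.8 − T = 14 a.
Adding the two equations eliminates T: 94.485 = 20.3 a, so a = 4.6544 m/s².
Then from the hanging weight's equation, T = 14 × (9.8 − 4.6544) = 72.038 N.

72.04 N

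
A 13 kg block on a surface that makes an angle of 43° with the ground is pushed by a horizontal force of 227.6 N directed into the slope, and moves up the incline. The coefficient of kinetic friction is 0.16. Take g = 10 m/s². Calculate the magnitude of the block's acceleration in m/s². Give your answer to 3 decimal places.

2.904 m/s²

The horizontal push has components F cos 43° = 227.6 × 0.7314 = 166.467 N up the incline and F sin 43° = 227.6 × 0.6820 = 155.223 N pressing into the surface.
The normal force is therefore N = mg cos 43° + F sin 43° = 95.082 + 155.223 = 250.305 N, and kinetic friction down the slope is μN = 0.16 × 250.305 = 40.049 N.
Along the incline: F cos 43° − mg sin 43° − μN = ma, so 166.467 − 88.660 − 40.049 = 13 a, giving a = 2.9045 m/s².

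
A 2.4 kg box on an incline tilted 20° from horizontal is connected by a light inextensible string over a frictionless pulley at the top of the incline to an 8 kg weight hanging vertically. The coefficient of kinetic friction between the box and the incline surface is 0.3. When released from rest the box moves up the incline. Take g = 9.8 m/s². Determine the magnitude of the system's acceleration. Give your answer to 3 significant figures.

For the box on the incline: the weight component along the slope is m₁g sin 20° = 2.4 × 9.8 × 0.3420 = 8.044 N and the normal force is N = m₁g cos 20° = 22.102 N.
Kinetic friction opposes the box's motion up the incline: f = μN = 0.3 × 22.102 = 6.631 N acting down the slope.
Newton's second law for the box (up-slope positive): T − 8.044 − 6.631 = 2.4 a. For the hanging weight (downward positive): 8 × 9.8 − T = 8 a.
Adding the two equations eliminates T: 63.725 = 10.4 a, so a = 6.1274 m/s².

6.13 m/s²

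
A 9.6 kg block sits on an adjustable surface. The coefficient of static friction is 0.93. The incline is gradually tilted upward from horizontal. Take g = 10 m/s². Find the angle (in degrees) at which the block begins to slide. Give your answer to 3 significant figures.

At the threshold of sliding, static friction is at its maximum μ_s N and exactly balances the weight component along the incline: mg sin θ = μ_s mg cos θ.
Hence tan θ = μ_s = 0.93, so θ = arctan(0.93) = 42.9228°.

42.9°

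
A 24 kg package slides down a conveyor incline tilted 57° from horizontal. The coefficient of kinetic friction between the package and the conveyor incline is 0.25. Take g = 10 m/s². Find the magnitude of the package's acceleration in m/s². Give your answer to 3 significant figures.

Resolving the weight along the incline: the component pulling the package down the slope is mg sin 57° = 24 × 10 × 0.8387 = 201.288 N, and the normal force is N = mg cos 57° = 24 × 10 × 0.5446 = 130.704 N.
Kinetic friction acts up the slope with magnitude f = μN = 0.25 × 130.704 = 32.676 N.
Net force along the incline is 201.288 − 32.676 = 168.612 N, so a = 168.612 / 24 = 7.0255 m/s².

7.03 m/s²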